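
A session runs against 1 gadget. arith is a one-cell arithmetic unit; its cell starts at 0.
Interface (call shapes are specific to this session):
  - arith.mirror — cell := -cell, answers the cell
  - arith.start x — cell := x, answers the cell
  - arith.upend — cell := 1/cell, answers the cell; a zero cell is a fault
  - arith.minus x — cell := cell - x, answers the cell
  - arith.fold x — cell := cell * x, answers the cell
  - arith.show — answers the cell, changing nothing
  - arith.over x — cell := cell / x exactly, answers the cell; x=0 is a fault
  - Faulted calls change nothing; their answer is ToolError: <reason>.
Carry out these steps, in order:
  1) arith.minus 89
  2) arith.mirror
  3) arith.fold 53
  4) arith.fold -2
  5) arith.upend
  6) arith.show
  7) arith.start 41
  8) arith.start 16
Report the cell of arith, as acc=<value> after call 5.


Answer: acc=-1/9434

Derivation:
·→ minus(x=89)
·← -89
·→ mirror()
·← 89
·→ fold(x=53)
·← 4717
·→ fold(x=-2)
·← -9434
·→ upend()
·← -1/9434
·→ show()
·← -1/9434
·→ start(x=41)
·← 41
·→ start(x=16)
·← 16


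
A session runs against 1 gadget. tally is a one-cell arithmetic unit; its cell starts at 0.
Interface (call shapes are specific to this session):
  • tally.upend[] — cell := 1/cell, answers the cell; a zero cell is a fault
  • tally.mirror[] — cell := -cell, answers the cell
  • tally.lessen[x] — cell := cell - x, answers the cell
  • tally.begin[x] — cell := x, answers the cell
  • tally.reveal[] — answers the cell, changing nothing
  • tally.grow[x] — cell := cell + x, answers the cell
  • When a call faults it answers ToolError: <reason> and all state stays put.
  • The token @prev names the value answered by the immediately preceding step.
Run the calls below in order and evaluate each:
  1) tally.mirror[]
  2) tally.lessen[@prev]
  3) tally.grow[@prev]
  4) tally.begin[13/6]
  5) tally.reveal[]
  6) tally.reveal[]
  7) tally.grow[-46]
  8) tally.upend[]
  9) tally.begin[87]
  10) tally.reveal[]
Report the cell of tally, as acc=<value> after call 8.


# tally.mirror() -> 0
# tally.lessen(x=@prev) -> 0
# tally.grow(x=@prev) -> 0
# tally.begin(x=13/6) -> 13/6
# tally.reveal() -> 13/6
# tally.reveal() -> 13/6
# tally.grow(x=-46) -> -263/6
# tally.upend() -> -6/263
# tally.begin(x=87) -> 87
# tally.reveal() -> 87

Answer: acc=-6/263


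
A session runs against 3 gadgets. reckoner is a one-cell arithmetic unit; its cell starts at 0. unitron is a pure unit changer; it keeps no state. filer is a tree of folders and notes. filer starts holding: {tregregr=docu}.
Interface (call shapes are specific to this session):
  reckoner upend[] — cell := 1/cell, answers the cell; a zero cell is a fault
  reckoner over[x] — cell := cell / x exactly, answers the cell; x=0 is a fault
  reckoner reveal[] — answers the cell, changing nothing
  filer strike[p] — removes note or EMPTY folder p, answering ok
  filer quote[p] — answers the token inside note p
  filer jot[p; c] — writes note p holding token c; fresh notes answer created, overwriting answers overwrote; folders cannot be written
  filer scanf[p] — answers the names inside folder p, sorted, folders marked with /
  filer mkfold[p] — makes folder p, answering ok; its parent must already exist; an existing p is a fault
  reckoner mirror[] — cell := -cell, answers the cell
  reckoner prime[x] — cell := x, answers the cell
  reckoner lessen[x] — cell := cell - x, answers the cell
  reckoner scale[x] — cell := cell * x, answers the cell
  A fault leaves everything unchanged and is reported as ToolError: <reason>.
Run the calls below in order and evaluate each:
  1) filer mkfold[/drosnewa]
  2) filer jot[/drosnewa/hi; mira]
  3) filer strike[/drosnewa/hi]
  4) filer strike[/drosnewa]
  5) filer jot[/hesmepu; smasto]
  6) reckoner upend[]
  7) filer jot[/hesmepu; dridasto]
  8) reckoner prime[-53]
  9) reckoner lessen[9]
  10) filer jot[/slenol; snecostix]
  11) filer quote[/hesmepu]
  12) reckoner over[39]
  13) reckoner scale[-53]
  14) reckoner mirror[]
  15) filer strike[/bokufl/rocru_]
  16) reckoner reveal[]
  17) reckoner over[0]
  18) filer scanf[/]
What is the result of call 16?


I invoke filer mkfold with /drosnewa, giving ok.
I call filer jot with /drosnewa/hi, mira, and get created.
Calling filer strike with /drosnewa/hi, and observe ok.
I run filer strike with /drosnewa, and observe ok.
I call filer jot with /hesmepu, smasto, giving created.
Next I call reckoner upend(), and observe ToolError: reciprocal of zero.
Using filer jot with /hesmepu, dridasto, and see overwrote.
Then reckoner prime with -53, and observe -53.
Next I call reckoner lessen with 9, → -62.
Then filer jot with /slenol, snecostix, giving created.
I call filer quote with /hesmepu, giving dridasto.
Invoking reckoner over with 39, and get -62/39.
I use reckoner scale with -53, → 3286/39.
I use reckoner mirror, which returns -3286/39.
I try filer strike with /bokufl/rocru_, and observe ToolError: not found.
I call reckoner reveal(), and see -3286/39.
I call reckoner over with 0, and observe ToolError: division by zero.
Now I run filer scanf with /, and observe [hesmepu, slenol, tregregr].

Answer: -3286/39


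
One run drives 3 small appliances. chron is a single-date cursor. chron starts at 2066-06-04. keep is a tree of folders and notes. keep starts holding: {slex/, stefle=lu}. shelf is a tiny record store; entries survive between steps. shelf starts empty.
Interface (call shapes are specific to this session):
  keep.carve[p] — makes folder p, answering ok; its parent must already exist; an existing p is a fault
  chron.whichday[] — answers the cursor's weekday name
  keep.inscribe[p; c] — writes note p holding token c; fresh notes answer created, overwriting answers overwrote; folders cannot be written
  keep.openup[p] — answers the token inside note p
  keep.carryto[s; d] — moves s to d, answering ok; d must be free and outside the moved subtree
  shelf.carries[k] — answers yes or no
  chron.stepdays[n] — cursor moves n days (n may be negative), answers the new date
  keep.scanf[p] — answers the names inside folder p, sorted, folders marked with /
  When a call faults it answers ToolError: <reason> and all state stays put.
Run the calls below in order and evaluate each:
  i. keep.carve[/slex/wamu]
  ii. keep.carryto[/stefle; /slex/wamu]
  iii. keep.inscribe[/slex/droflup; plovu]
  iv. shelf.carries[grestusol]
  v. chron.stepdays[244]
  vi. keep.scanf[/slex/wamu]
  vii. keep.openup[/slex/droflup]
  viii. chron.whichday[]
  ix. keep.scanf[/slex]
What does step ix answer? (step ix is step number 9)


Answer: [droflup, wamu/]

Derivation:
Do: carve[p→/slex/wamu]
See: ok
Do: carryto[s→/stefle; d→/slex/wamu]
See: ToolError: exists
Do: inscribe[p→/slex/droflup; c→plovu]
See: created
Do: carries[k→grestusol]
See: no
Do: stepdays[n→244]
See: 2067-02-03
Do: scanf[p→/slex/wamu]
See: []
Do: openup[p→/slex/droflup]
See: plovu
Do: whichday[]
See: Thursday
Do: scanf[p→/slex]
See: [droflup, wamu/]


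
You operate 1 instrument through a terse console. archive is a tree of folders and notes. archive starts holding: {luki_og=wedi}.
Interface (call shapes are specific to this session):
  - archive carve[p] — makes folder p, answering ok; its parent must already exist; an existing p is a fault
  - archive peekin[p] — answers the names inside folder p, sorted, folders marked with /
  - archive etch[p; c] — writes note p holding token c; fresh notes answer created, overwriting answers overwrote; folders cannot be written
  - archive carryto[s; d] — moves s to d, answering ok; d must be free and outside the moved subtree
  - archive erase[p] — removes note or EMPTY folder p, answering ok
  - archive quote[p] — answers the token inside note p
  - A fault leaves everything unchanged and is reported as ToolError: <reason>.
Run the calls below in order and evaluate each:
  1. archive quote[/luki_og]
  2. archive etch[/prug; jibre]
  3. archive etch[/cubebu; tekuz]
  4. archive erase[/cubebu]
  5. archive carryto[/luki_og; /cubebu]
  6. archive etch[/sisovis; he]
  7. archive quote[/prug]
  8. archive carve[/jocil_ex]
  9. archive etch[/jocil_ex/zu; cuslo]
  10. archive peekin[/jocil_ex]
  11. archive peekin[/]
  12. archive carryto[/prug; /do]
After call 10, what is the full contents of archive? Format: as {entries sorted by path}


Answer: {cubebu=wedi, jocil_ex/, jocil_ex/zu=cuslo, prug=jibre, sisovis=he}

Derivation:
-- 1. archive quote(p='/luki_og') ~> wedi
-- 2. archive etch(p='/prug', c='jibre') ~> created
-- 3. archive etch(p='/cubebu', c='tekuz') ~> created
-- 4. archive erase(p='/cubebu') ~> ok
-- 5. archive carryto(s='/luki_og', d='/cubebu') ~> ok
-- 6. archive etch(p='/sisovis', c='he') ~> created
-- 7. archive quote(p='/prug') ~> jibre
-- 8. archive carve(p='/jocil_ex') ~> ok
-- 9. archive etch(p='/jocil_ex/zu', c='cuslo') ~> created
-- 10. archive peekin(p='/jocil_ex') ~> [zu]
-- 11. archive peekin(p='/') ~> [cubebu, jocil_ex/, prug, sisovis]
-- 12. archive carryto(s='/prug', d='/do') ~> ok


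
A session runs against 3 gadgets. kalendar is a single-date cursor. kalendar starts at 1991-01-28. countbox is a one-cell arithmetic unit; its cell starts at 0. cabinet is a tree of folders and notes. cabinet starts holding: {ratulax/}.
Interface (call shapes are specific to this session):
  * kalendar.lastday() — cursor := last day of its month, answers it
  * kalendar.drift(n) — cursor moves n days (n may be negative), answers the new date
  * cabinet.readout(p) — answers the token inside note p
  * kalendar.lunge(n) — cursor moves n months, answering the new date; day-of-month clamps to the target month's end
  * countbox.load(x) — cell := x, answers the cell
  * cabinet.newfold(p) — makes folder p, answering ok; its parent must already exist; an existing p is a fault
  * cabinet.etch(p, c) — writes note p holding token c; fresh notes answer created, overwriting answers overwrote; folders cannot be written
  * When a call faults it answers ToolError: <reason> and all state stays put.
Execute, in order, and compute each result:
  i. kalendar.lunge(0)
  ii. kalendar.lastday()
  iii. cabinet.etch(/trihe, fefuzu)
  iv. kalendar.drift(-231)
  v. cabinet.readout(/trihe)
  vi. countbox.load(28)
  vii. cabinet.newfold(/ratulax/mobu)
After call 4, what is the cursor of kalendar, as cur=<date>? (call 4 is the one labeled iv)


·→ lunge(0)
·← 1991-01-28
·→ lastday()
·← 1991-01-31
·→ etch(/trihe, fefuzu)
·← created
·→ drift(-231)
·← 1990-06-14
·→ readout(/trihe)
·← fefuzu
·→ load(28)
·← 28
·→ newfold(/ratulax/mobu)
·← ok

Answer: cur=1990-06-14


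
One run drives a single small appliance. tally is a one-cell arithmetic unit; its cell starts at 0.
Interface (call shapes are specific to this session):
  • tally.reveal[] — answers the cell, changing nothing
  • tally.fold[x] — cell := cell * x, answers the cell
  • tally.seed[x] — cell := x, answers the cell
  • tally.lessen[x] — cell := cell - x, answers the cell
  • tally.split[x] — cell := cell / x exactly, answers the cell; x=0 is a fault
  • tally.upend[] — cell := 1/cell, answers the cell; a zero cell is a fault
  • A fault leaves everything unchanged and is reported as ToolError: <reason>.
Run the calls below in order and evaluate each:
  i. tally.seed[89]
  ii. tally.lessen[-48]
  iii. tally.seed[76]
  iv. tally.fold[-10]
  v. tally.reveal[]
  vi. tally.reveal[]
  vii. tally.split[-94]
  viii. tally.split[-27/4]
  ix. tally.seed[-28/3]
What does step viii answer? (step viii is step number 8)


Answer: -1520/1269

Derivation:
% tally.seed x: 89
[out] 89
% tally.lessen x: -48
[out] 137
% tally.seed x: 76
[out] 76
% tally.fold x: -10
[out] -760
% tally.reveal
[out] -760
% tally.reveal
[out] -760
% tally.split x: -94
[out] 380/47
% tally.split x: -27/4
[out] -1520/1269
% tally.seed x: -28/3
[out] -28/3


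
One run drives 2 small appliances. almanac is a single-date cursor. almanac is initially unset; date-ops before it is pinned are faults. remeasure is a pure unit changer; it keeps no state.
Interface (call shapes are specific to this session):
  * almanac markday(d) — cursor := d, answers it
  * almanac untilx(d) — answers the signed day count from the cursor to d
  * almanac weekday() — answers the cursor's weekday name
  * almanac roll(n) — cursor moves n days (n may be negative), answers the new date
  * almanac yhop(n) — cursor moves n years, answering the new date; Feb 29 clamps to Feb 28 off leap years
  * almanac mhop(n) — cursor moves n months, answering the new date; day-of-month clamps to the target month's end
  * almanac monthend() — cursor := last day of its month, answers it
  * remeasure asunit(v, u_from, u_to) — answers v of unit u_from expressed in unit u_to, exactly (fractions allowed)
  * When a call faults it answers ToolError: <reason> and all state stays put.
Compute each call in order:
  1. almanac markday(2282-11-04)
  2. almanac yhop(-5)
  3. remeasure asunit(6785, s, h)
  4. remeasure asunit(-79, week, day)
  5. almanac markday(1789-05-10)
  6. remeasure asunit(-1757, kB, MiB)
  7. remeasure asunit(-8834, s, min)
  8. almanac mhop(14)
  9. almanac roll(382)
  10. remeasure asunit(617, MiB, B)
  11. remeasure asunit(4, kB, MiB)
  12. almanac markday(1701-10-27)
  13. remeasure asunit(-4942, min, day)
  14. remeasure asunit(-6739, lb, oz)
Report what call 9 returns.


Answer: 1791-07-27

Derivation:
→ almanac markday(d: 2282-11-04)
← 2282-11-04
→ almanac yhop(n: -5)
← 2277-11-04
→ remeasure asunit(v: 6785, u_from: s, u_to: h)
← 1357/720
→ remeasure asunit(v: -79, u_from: week, u_to: day)
← -553
→ almanac markday(d: 1789-05-10)
← 1789-05-10
→ remeasure asunit(v: -1757, u_from: kB, u_to: MiB)
← -219625/131072
→ remeasure asunit(v: -8834, u_from: s, u_to: min)
← -4417/30
→ almanac mhop(n: 14)
← 1790-07-10
→ almanac roll(n: 382)
← 1791-07-27
→ remeasure asunit(v: 617, u_from: MiB, u_to: B)
← 646971392
→ remeasure asunit(v: 4, u_from: kB, u_to: MiB)
← 125/32768
→ almanac markday(d: 1701-10-27)
← 1701-10-27
→ remeasure asunit(v: -4942, u_from: min, u_to: day)
← -2471/720
→ remeasure asunit(v: -6739, u_from: lb, u_to: oz)
← -107824


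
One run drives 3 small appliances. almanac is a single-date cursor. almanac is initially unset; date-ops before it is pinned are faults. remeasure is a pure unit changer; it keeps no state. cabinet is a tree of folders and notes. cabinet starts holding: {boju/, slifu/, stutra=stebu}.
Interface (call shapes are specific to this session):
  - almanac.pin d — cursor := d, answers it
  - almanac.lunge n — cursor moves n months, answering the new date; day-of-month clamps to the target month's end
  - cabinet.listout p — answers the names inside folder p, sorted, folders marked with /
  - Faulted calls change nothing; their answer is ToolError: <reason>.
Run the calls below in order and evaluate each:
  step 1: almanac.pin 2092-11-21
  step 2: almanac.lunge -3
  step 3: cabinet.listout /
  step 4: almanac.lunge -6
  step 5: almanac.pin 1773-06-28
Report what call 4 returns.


Answer: 2092-02-21

Derivation:
Do: pin[d='2092-11-21']
See: 2092-11-21
Do: lunge[n='-3']
See: 2092-08-21
Do: listout[p='/']
See: [boju/, slifu/, stutra]
Do: lunge[n='-6']
See: 2092-02-21
Do: pin[d='1773-06-28']
See: 1773-06-28


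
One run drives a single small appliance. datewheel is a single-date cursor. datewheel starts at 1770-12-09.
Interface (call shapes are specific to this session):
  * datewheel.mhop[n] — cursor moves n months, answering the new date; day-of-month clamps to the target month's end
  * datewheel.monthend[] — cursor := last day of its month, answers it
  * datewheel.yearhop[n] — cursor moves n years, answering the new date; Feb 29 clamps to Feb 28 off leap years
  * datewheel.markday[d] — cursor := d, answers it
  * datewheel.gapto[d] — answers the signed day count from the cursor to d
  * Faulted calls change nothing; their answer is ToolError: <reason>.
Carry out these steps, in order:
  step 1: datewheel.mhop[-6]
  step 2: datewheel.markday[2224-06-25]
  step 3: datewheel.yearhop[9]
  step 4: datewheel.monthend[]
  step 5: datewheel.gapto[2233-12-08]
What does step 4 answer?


Answer: 2233-06-30

Derivation:
Using datewheel.mhop passing n='-6', and observe 1770-06-09.
I call datewheel.markday passing d='2224-06-25', and get 2224-06-25.
Next I call datewheel.yearhop passing n='9', giving 2233-06-25.
Then datewheel.monthend(), and get 2233-06-30.
Using datewheel.gapto passing d='2233-12-08', which returns 161.


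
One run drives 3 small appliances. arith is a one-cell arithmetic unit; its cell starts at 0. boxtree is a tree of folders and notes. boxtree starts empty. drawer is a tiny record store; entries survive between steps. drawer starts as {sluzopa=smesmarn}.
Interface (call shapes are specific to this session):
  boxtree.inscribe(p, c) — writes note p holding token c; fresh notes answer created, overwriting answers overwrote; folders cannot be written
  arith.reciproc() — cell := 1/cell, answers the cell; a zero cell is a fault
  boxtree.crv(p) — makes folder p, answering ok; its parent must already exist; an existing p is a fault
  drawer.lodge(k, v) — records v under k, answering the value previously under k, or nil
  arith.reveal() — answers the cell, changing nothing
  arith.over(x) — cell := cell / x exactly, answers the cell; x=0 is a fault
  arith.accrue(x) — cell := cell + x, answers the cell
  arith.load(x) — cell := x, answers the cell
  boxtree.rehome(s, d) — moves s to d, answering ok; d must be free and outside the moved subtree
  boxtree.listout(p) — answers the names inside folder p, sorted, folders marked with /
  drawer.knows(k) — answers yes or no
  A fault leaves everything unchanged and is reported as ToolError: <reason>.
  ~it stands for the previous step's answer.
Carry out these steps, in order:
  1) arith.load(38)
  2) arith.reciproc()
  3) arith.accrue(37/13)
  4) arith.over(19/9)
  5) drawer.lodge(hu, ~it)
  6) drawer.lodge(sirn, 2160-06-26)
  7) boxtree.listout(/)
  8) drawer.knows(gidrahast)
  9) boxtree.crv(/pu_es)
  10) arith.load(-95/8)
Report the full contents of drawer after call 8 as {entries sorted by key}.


Answer: {hu=12771/9386, sirn=2160-06-26, sluzopa=smesmarn}

Derivation:
% arith.load x: 38
= 38
% arith.reciproc
= 1/38
% arith.accrue x: 37/13
= 1419/494
% arith.over x: 19/9
= 12771/9386
% drawer.lodge k: hu v: ~it
= nil
% drawer.lodge k: sirn v: 2160-06-26
= nil
% boxtree.listout p: /
= []
% drawer.knows k: gidrahast
= no
% boxtree.crv p: /pu_es
= ok
% arith.load x: -95/8
= -95/8


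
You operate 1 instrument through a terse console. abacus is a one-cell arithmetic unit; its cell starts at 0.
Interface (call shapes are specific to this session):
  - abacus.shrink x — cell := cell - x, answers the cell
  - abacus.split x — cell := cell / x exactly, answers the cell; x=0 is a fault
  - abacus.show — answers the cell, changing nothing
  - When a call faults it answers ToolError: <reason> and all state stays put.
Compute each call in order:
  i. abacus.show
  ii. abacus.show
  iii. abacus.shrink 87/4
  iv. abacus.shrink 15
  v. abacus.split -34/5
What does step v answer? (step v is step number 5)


Calling abacus.show, — result: 0.
I call abacus.show(), which returns 0.
I run abacus.shrink using x='87/4', — result: -87/4.
I run abacus.shrink using x='15', and see -147/4.
I call abacus.split using x='-34/5': 735/136.

Answer: 735/136


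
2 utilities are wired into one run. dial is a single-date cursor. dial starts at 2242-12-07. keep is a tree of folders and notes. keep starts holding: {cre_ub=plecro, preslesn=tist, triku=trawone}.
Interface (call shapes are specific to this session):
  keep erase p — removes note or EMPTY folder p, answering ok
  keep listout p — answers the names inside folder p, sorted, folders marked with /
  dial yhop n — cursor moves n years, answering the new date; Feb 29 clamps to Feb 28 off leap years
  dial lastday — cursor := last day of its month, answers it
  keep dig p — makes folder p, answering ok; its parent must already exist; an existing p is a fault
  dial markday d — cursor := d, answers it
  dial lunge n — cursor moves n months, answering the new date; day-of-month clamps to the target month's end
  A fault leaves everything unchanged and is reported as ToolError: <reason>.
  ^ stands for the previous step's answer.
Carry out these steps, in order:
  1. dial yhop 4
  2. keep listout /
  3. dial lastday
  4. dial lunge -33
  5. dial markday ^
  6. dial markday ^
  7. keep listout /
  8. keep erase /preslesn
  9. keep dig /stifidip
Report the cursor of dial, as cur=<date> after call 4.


Answer: cur=2244-03-31

Derivation:
>>> dial yhop n: 4
:: 2246-12-07
>>> keep listout p: /
:: [cre_ub, preslesn, triku]
>>> dial lastday
:: 2246-12-31
>>> dial lunge n: -33
:: 2244-03-31
>>> dial markday d: ^
:: 2244-03-31
>>> dial markday d: ^
:: 2244-03-31
>>> keep listout p: /
:: [cre_ub, preslesn, triku]
>>> keep erase p: /preslesn
:: ok
>>> keep dig p: /stifidip
:: ok


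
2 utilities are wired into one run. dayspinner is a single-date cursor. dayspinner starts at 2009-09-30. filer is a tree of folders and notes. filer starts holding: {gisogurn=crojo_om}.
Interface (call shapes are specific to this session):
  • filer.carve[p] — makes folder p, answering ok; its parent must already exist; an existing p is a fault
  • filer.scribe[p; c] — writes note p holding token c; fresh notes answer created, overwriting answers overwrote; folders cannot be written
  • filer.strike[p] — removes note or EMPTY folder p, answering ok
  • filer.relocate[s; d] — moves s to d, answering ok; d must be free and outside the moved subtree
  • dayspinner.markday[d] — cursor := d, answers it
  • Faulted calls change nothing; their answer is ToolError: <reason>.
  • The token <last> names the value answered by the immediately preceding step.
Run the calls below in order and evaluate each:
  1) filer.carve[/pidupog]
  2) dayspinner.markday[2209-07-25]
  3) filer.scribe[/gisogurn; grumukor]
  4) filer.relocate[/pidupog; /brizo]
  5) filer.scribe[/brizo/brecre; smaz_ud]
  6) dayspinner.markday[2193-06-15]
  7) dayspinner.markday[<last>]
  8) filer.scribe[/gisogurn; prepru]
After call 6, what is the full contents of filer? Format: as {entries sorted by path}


-> carve(p=/pidupog)
<- ok
-> markday(d=2209-07-25)
<- 2209-07-25
-> scribe(p=/gisogurn, c=grumukor)
<- overwrote
-> relocate(s=/pidupog, d=/brizo)
<- ok
-> scribe(p=/brizo/brecre, c=smaz_ud)
<- created
-> markday(d=2193-06-15)
<- 2193-06-15
-> markday(d=<last>)
<- 2193-06-15
-> scribe(p=/gisogurn, c=prepru)
<- overwrote

Answer: {brizo/, brizo/brecre=smaz_ud, gisogurn=grumukor}


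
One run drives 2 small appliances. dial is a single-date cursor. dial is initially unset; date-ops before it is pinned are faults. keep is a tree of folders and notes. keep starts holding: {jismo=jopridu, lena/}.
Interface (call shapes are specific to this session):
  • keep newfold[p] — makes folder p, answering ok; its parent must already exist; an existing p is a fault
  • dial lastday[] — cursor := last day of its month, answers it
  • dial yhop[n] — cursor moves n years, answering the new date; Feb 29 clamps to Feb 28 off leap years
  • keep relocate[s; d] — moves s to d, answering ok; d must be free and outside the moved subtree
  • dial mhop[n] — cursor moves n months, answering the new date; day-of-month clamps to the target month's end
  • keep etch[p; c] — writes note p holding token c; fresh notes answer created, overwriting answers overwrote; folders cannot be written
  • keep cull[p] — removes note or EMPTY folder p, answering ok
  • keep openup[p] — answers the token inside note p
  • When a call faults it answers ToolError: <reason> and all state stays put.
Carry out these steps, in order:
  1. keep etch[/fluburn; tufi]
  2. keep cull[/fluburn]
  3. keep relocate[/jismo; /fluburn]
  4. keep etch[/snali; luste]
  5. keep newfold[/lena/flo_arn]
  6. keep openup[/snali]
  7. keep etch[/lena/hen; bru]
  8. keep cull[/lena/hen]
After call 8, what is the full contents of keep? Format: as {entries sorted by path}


Answer: {fluburn=jopridu, lena/, lena/flo_arn/, snali=luste}

Derivation:
CALL keep etch[/fluburn; tufi]
RET  created
CALL keep cull[/fluburn]
RET  ok
CALL keep relocate[/jismo; /fluburn]
RET  ok
CALL keep etch[/snali; luste]
RET  created
CALL keep newfold[/lena/flo_arn]
RET  ok
CALL keep openup[/snali]
RET  luste
CALL keep etch[/lena/hen; bru]
RET  created
CALL keep cull[/lena/hen]
RET  ok


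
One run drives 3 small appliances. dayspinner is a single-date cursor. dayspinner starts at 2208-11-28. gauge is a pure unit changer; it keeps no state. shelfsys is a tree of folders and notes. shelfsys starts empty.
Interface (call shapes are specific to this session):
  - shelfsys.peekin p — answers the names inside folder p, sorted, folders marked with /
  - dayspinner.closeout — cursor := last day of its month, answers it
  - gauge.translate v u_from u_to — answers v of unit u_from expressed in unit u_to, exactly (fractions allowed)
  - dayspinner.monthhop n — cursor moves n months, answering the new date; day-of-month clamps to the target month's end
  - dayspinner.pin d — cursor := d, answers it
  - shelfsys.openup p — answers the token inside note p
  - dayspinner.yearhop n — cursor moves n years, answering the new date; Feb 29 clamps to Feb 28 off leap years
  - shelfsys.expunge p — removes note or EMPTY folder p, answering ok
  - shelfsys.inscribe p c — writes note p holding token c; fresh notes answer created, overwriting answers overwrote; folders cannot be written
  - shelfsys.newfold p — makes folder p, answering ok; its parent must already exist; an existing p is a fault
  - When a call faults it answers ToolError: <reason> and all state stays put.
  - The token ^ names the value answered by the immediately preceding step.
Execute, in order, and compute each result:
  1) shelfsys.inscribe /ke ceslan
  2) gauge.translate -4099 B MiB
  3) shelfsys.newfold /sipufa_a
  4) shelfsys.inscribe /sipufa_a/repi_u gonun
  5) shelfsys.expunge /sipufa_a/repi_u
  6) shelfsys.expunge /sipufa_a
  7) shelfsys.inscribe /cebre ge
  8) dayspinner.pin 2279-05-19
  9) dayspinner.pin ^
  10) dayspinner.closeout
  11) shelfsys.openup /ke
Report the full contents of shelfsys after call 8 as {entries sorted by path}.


Answer: {cebre=ge, ke=ceslan}

Derivation:
Act: shelfsys.inscribe[p=/ke; c=ceslan]
Obs: created
Act: gauge.translate[v=-4099; u_from=B; u_to=MiB]
Obs: -4099/1048576
Act: shelfsys.newfold[p=/sipufa_a]
Obs: ok
Act: shelfsys.inscribe[p=/sipufa_a/repi_u; c=gonun]
Obs: created
Act: shelfsys.expunge[p=/sipufa_a/repi_u]
Obs: ok
Act: shelfsys.expunge[p=/sipufa_a]
Obs: ok
Act: shelfsys.inscribe[p=/cebre; c=ge]
Obs: created
Act: dayspinner.pin[d=2279-05-19]
Obs: 2279-05-19
Act: dayspinner.pin[d=^]
Obs: 2279-05-19
Act: dayspinner.closeout[]
Obs: 2279-05-31
Act: shelfsys.openup[p=/ke]
Obs: ceslan


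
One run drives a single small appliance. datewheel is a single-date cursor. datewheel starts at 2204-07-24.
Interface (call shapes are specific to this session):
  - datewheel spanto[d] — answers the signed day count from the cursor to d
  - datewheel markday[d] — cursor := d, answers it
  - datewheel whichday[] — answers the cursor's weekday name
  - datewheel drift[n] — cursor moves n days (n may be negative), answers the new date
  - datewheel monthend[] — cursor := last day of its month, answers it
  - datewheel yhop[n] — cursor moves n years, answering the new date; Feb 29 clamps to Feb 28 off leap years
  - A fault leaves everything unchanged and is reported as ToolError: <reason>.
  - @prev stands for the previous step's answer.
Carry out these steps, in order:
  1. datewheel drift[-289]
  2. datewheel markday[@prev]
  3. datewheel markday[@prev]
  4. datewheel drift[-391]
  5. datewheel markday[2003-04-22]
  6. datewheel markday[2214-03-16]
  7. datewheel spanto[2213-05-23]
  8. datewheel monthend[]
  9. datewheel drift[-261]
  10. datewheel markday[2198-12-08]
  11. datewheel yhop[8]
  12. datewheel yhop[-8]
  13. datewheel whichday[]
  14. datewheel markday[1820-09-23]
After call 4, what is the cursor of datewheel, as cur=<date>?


Step: datewheel drift[n: -289]
Result: 2203-10-09
Step: datewheel markday[d: @prev]
Result: 2203-10-09
Step: datewheel markday[d: @prev]
Result: 2203-10-09
Step: datewheel drift[n: -391]
Result: 2202-09-13
Step: datewheel markday[d: 2003-04-22]
Result: 2003-04-22
Step: datewheel markday[d: 2214-03-16]
Result: 2214-03-16
Step: datewheel spanto[d: 2213-05-23]
Result: -297
Step: datewheel monthend[]
Result: 2214-03-31
Step: datewheel drift[n: -261]
Result: 2213-07-13
Step: datewheel markday[d: 2198-12-08]
Result: 2198-12-08
Step: datewheel yhop[n: 8]
Result: 2206-12-08
Step: datewheel yhop[n: -8]
Result: 2198-12-08
Step: datewheel whichday[]
Result: Saturday
Step: datewheel markday[d: 1820-09-23]
Result: 1820-09-23

Answer: cur=2202-09-13


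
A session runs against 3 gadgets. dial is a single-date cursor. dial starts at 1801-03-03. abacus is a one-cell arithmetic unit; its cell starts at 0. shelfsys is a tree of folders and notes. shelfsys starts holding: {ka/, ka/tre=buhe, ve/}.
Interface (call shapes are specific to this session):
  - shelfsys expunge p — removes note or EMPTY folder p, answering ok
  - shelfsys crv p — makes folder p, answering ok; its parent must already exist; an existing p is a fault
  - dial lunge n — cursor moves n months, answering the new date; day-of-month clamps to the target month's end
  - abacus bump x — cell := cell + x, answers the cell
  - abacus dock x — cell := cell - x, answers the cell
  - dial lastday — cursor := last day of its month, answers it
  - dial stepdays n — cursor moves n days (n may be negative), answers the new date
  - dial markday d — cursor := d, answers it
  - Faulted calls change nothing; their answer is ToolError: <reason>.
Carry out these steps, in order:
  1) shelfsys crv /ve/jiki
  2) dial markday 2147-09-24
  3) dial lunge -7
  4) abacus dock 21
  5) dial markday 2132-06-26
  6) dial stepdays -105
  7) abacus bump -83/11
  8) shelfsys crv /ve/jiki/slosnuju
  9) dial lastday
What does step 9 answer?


-> shelfsys crv(p=/ve/jiki)
<- ok
-> dial markday(d=2147-09-24)
<- 2147-09-24
-> dial lunge(n=-7)
<- 2147-02-24
-> abacus dock(x=21)
<- -21
-> dial markday(d=2132-06-26)
<- 2132-06-26
-> dial stepdays(n=-105)
<- 2132-03-13
-> abacus bump(x=-83/11)
<- -314/11
-> shelfsys crv(p=/ve/jiki/slosnuju)
<- ok
-> dial lastday()
<- 2132-03-31

Answer: 2132-03-31


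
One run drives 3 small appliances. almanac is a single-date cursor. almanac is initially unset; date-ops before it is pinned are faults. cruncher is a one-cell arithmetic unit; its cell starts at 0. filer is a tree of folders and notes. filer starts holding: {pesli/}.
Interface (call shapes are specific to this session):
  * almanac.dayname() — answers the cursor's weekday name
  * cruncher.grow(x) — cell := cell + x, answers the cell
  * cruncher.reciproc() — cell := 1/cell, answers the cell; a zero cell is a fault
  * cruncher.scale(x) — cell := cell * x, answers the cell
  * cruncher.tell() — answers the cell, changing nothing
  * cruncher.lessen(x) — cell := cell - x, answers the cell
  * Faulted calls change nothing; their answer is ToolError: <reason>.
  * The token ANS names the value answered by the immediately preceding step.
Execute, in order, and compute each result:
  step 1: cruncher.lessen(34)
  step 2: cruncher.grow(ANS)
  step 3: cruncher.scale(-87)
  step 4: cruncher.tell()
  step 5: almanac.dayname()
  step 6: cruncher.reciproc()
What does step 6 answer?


Invoking cruncher.lessen using 34, which returns -34.
I call cruncher.grow using ANS, — result: -68.
I try cruncher.scale using -87, and see 5916.
Calling cruncher.tell, and see 5916.
I run almanac.dayname(), which returns ToolError: no date set.
Next I call cruncher.reciproc, and see 1/5916.

Answer: 1/5916


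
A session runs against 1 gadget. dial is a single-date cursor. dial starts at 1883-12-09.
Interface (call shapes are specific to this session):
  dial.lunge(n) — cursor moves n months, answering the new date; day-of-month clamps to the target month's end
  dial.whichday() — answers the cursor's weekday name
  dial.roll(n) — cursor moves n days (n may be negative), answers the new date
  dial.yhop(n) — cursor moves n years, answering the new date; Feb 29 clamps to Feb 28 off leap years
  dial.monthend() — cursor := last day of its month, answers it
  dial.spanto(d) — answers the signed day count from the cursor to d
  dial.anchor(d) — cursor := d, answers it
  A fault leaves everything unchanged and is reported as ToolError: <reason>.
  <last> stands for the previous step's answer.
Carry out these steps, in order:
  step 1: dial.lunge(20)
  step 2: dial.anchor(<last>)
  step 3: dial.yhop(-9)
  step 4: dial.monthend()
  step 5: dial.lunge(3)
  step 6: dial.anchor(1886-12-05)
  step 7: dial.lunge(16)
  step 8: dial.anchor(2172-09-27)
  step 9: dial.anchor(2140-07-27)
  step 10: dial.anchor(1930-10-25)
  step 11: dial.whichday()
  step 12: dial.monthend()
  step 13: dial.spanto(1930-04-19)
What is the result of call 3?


Answer: 1876-08-09

Derivation:
I run dial.lunge with n='20', which returns 1885-08-09.
Now I run dial.anchor with d='<last>', and see 1885-08-09.
Next I call dial.yhop with n='-9', — result: 1876-08-09.
Now I run dial.monthend, which returns 1876-08-31.
I run dial.lunge with n='3', giving 1876-11-30.
Using dial.anchor with d='1886-12-05', and observe 1886-12-05.
I call dial.lunge with n='16', which returns 1888-04-05.
I run dial.anchor with d='2172-09-27', — result: 2172-09-27.
Calling dial.anchor with d='2140-07-27', — result: 2140-07-27.
Invoking dial.anchor with d='1930-10-25': 1930-10-25.
I invoke dial.whichday, — result: Saturday.
Then dial.monthend(), and see 1930-10-31.
I try dial.spanto with d='1930-04-19', yielding -195.


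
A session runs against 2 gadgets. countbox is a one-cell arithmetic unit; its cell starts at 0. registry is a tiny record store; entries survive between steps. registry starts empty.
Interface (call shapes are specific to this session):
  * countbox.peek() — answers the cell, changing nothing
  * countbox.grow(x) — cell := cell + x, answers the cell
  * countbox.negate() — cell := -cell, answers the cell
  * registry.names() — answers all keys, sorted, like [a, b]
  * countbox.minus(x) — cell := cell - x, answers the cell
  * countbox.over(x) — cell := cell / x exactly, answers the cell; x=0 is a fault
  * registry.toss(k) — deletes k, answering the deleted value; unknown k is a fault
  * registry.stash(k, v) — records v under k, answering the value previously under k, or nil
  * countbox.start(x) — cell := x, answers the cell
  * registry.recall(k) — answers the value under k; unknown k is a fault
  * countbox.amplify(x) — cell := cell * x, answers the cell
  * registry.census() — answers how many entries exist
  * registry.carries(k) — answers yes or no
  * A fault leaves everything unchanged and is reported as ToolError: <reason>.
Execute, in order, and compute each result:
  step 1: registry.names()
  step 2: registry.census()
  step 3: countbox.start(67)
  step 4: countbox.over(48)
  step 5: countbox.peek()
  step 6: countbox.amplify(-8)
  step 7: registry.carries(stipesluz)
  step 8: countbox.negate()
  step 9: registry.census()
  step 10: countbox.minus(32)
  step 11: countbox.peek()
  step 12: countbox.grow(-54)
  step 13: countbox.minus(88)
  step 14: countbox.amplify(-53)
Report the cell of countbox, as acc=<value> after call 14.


I invoke registry.names, yielding [].
Using registry.census(), and get 0.
Invoking countbox.start passing x='67', and see 67.
Calling countbox.over passing x='48', and see 67/48.
I try countbox.peek, and see 67/48.
I try countbox.amplify passing x='-8', giving -67/6.
Then registry.carries passing k='stipesluz', → no.
Using countbox.negate, and see 67/6.
Calling registry.census(), and see 0.
I invoke countbox.minus passing x='32', and get -125/6.
Then countbox.peek(), — result: -125/6.
Then countbox.grow passing x='-54', — result: -449/6.
I run countbox.minus passing x='88', and get -977/6.
I invoke countbox.amplify passing x='-53', yielding 51781/6.

Answer: acc=51781/6


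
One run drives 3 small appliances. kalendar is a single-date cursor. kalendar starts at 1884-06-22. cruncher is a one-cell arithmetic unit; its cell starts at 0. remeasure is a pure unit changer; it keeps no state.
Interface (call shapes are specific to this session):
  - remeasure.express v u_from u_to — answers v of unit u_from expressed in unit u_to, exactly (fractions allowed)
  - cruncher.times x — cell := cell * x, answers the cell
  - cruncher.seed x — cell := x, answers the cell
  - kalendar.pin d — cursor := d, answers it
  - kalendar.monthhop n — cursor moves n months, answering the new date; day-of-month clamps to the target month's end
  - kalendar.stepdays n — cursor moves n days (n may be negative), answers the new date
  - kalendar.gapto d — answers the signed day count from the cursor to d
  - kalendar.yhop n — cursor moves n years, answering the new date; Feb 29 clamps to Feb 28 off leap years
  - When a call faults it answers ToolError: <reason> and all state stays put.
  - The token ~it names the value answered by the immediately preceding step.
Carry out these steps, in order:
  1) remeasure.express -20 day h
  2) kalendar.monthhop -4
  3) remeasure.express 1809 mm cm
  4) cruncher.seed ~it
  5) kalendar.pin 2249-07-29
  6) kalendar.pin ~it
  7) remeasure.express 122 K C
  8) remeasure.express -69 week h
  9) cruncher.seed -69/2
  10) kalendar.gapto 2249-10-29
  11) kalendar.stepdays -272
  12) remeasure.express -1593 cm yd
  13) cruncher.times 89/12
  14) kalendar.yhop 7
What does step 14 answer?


Answer: 2255-10-30

Derivation:
I invoke remeasure.express with -20, day, h, yielding -480.
Now I run kalendar.monthhop with -4, → 1884-02-22.
I try remeasure.express with 1809, mm, cm, and see 1809/10.
Next I call cruncher.seed with ~it: 1809/10.
I call kalendar.pin with 2249-07-29: 2249-07-29.
I call kalendar.pin with ~it, — result: 2249-07-29.
Using remeasure.express with 122, K, C, and observe -3023/20.
I call remeasure.express with -69, week, h, — result: -11592.
I invoke cruncher.seed with -69/2, yielding -69/2.
Next I call kalendar.gapto with 2249-10-29, and observe 92.
I use kalendar.stepdays with -272, which returns 2248-10-30.
Using remeasure.express with -1593, cm, yd, and see -4425/254.
Using cruncher.times with 89/12, and get -2047/8.
I call kalendar.yhop with 7, — result: 2255-10-30.


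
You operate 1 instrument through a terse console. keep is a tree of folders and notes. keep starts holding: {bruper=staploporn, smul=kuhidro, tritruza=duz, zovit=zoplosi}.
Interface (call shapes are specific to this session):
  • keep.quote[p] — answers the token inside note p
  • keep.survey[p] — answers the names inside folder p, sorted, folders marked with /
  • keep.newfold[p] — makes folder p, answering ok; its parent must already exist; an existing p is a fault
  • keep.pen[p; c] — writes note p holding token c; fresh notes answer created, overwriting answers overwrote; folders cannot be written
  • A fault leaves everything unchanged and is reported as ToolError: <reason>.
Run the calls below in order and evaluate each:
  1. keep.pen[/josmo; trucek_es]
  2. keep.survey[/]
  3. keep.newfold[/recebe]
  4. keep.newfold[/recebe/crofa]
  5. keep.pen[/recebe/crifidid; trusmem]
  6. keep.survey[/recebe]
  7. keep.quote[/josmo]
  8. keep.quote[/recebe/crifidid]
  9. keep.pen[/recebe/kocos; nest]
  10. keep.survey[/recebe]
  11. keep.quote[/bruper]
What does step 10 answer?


Do: keep.pen[p→/josmo; c→trucek_es]
See: created
Do: keep.survey[p→/]
See: [bruper, josmo, smul, tritruza, zovit]
Do: keep.newfold[p→/recebe]
See: ok
Do: keep.newfold[p→/recebe/crofa]
See: ok
Do: keep.pen[p→/recebe/crifidid; c→trusmem]
See: created
Do: keep.survey[p→/recebe]
See: [crifidid, crofa/]
Do: keep.quote[p→/josmo]
See: trucek_es
Do: keep.quote[p→/recebe/crifidid]
See: trusmem
Do: keep.pen[p→/recebe/kocos; c→nest]
See: created
Do: keep.survey[p→/recebe]
See: [crifidid, crofa/, kocos]
Do: keep.quote[p→/bruper]
See: staploporn

Answer: [crifidid, crofa/, kocos]
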